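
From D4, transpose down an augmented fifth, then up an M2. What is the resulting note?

Ab3

D4 down an augmented fifth → Gb3 (8 semitones).
Gb3 up a major second → Ab3 (2 semitones).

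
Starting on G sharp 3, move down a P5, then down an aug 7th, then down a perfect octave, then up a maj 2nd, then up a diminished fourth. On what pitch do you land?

A double-flat 1

Down a perfect fifth from G#3: C#3 (7 semitones down).
C#3 down an augmented seventh → Db2 (12 semitones).
Db2 down a perfect octave → Db1 (12 semitones).
Up a major second from Db1: Eb1 (2 semitones up).
Up a diminished fourth from Eb1: Abb1 (4 semitones up).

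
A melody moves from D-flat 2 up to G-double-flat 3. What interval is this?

D to G spans four letter names (D-E-F-G), plus an octave: an eleventh.
The perfect eleventh is 17 semitones; here we have 16, one semitone narrower: diminished.
(Equivalently, a compound diminished fourth: a diminished fourth plus an octave.)

diminished eleventh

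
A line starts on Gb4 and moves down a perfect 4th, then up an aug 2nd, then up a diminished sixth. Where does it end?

Cb5

A perfect fourth down from Gb4 is Db4.
Db4 up an augmented second → E4 (3 semitones).
Up a diminished sixth from E4: Cb5 (7 semitones up).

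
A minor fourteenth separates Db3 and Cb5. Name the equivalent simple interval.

Take out an octave (7 from the number): 14 − 7 = 7.
So a minor fourteenth is an octave plus a minor seventh. The quality is unchanged.

minor 7th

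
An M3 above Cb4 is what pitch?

Eb4

Three letter names up from C: E.
A major third spans 4 semitones, so from Cb4 the target pitch is Eb4.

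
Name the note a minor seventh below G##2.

Seven letter names down from G: A.
A minor seventh is 10 semitones; 10 semitones down from G##2 gives A##1.

A##1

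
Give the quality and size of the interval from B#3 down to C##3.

minor seventh

Descending from B#3 to C##3 is the same interval as ascending C##3 to B#3.
C to B spans seven letter names (C-D-E-F-G-A-B) — that makes it a seventh of some quality.
At 10 semitones, C##3→B#3 falls one short of a major seventh: minor.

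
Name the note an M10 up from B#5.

D##7

The tenth's letter: B up three letter names plus an octave → D.
A major tenth spans 16 semitones, so from B#5 the target pitch is D##7.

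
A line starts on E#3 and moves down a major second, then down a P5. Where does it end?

E#3 down a major second → D#3 (2 semitones).
A perfect fifth down from D#3 is G#2.

G#2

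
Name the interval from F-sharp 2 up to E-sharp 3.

major seventh

F to E spans seven letter names (F-G-A-B-C-D-E) — that makes it a seventh of some quality.
Counting semitones, F#2→E#3 is 11, which is the major seventh.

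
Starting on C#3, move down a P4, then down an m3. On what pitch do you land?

E#2

Down a perfect fourth from C#3: G#2 (5 semitones down).
A minor third down from G#2 is E#2.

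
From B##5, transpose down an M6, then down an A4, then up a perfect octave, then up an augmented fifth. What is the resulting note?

E##6

Down a major sixth from B##5: D##5 (9 semitones down).
Down an augmented fourth from D##5: A#4 (6 semitones down).
A perfect octave up from A#4 is A#5.
Up an augmented fifth from A#5: E##6 (8 semitones up).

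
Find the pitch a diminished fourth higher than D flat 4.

G double-flat 4

Four letter names up from D: G.
A diminished fourth is 4 semitones; 4 semitones up from Db4 gives Gbb4.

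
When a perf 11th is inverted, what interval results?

perfect 5th

First reduce the compound perfect eleventh to its simple form, a perfect fourth.
Inverted interval numbers add to nine, so a fourth pairs with a fifth (4 + 5 = 9).
And perfect stays perfect under inversion, so we get a perfect fifth.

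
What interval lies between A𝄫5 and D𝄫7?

P11

A to D spans four letter names (A-B-C-D), plus an octave: an eleventh.
Abb5 to Dbb7 is 17 semitones, matching the perfect eleventh exactly, so the quality is perfect.
(Equivalently, a compound perfect fourth: a perfect fourth plus an octave.)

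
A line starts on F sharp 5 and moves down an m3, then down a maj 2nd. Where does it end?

F#5 down a minor third → D#5 (3 semitones).
Down a major second from D#5: C#5 (2 semitones down).

C sharp 5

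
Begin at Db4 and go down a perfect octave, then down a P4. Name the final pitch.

A perfect octave down from Db4 is Db3.
Db3 down a perfect fourth → Ab2 (5 semitones).

Ab2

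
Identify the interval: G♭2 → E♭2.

Descending from Gb2 to Eb2 is the same interval as ascending Eb2 to Gb2.
E to G spans three letter names (E-F-G) — that makes it a third of some quality.
At 3 semitones, Eb2→Gb2 falls one short of a major third: minor.

minor third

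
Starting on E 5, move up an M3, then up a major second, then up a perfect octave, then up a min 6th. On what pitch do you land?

Up a major third from E5: G#5 (4 semitones up).
A major second up from G#5 is A#5.
A perfect octave up from A#5 is A#6.
A minor sixth up from A#6 is F#7.

F sharp 7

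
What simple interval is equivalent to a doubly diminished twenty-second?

doubly diminished octave

Take out 2 octaves (14 from the number): 22 − 14 = 8.
That makes a doubly diminished twenty-second a compound doubly diminished octave — 2 octaves plus a doubly diminished octave.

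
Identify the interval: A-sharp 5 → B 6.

minor ninth

A to B spans two letter names (A-B), plus an octave, so the interval is some kind of ninth.
A major ninth would be 14 semitones, but A#5 to B6 is 13 — one semitone narrower, making it a minor ninth.
(Equivalently, a compound minor second: a minor second plus an octave.)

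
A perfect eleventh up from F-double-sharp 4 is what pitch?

Four letters up from F (plus an octave) reaches B.
A perfect eleventh is 17 semitones; 17 semitones up from F##4 gives B#5.

B-sharp 5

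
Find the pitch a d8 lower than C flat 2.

For an octave the letter name doesn't change: still C, an octave down.
A diminished octave is 11 semitones; 11 semitones down from Cb2 gives C1.

C 1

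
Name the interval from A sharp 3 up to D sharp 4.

A to D spans four letter names (A-B-C-D), so the interval is some kind of fourth.
The perfect fourth spans 5 semitones, and A#3 to D#4 is exactly 5 semitones — so this is a perfect fourth.

perfect 4th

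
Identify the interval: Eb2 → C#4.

augmented 13th

E to C spans six letter names (E-F-G-A-B-C), plus an octave: a thirteenth.
A major thirteenth would be 21 semitones; Eb2 to C#4 is 22, one semitone wider, so the interval is augmented.
(Equivalently, a compound augmented sixth: an augmented sixth plus an octave.)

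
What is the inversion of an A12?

d4

First reduce the compound augmented twelfth to its simple form, an augmented fifth.
The rule of nine gives the new number: 9 − 5 = 4, so a fifth becomes a fourth.
And augmented becomes diminished under inversion, so we get a diminished fourth.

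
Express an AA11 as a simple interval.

Take out an octave (7 from the number): 11 − 7 = 4.
So a doubly augmented eleventh is an octave plus a doubly augmented fourth. The quality is unchanged.

AA4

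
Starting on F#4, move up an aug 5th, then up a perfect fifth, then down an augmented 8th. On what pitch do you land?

G#4

Up an augmented fifth from F#4: C##5 (8 semitones up).
C##5 up a perfect fifth → G##5 (7 semitones).
An augmented octave down from G##5 is G#4.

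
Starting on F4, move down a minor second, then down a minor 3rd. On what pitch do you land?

F4 down a minor second → E4 (1 semitone).
E4 down a minor third → C#4 (3 semitones).

C#4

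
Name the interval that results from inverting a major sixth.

minor 3rd

Interval numbers invert to sum to nine: 6 + 3 = 9, so a sixth inverts to a third.
Quality inverts too: major becomes minor. That makes the inversion a minor third.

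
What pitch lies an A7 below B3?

The seventh takes the letter from B down to C.
An augmented seventh is 12 semitones; 12 semitones down from B3 gives Cb3.

Cb3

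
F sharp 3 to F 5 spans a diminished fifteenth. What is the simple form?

d8

Take out an octave (7 from the number): 15 − 7 = 8.
Quality carries through unchanged, so the simple form is a diminished octave.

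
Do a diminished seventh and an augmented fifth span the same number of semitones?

A diminished seventh is 9 semitones but an augmented fifth is 8 semitones — different sizes.

No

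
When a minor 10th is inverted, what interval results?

First reduce the compound minor tenth to its simple form, a minor third.
The rule of nine gives the new number: 9 − 3 = 6, so a third becomes a sixth.
And minor becomes major under inversion, so we get a major sixth.

major 6th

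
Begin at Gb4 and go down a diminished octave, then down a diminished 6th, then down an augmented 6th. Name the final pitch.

Gb4 down a diminished octave → G3 (11 semitones).
Down a diminished sixth from G3: B#2 (7 semitones down).
Down an augmented sixth from B#2: D2 (10 semitones down).

D2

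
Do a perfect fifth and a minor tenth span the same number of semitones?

No

7 semitones (perfect fifth) vs 15 semitones (minor tenth): not equal.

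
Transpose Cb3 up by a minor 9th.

Dbb4

The ninth's letter: C up two letter names plus an octave → D.
A minor ninth spans 13 semitones, so from Cb3 the target pitch is Dbb4.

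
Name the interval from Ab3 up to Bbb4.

minor ninth

A to B spans two letter names (A-B), plus an octave: a ninth.
At 13 semitones, Ab3→Bbb4 falls one short of a major ninth: minor.
(Equivalently, a compound minor second: a minor second plus an octave.)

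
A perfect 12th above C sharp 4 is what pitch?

G sharp 5

Counting five letter names plus an octave up from C lands on G.
Moving 19 semitones up from C#4 (the size of a perfect twelfth) reaches G#5.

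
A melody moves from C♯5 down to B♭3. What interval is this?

augmented ninth

Descending from C#5 to Bb3 is the same interval as ascending Bb3 to C#5.
B to C spans two letter names (B-C), plus an octave: a ninth.
Bb3 to C#5 spans 15 semitones — one semitone wider than the major ninth (14) — giving an augmented ninth.
(Equivalently, a compound augmented second: an augmented second plus an octave.)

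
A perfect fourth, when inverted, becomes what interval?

Inverted interval numbers add to nine, so a fourth pairs with a fifth (4 + 5 = 9).
The quality also flips — perfect stays perfect — giving a perfect fifth.

perfect 5th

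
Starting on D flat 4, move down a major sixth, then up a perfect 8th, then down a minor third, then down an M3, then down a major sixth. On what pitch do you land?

Down a major sixth from Db4: Fb3 (9 semitones down).
A perfect octave up from Fb3 is Fb4.
Down a minor third from Fb4: Db4 (3 semitones down).
Down a major third from Db4: Bbb3 (4 semitones down).
Bbb3 down a major sixth → Dbb3 (9 semitones).

D double-flat 3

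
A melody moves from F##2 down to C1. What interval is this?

Descending from F##2 to C1 is the same interval as ascending C1 to F##2.
C to F spans four letter names (C-D-E-F), plus an octave — that makes it an eleventh of some quality.
A perfect eleventh would be 17 semitones; C1 to F##2 is 19, two semitones wider, so the interval is doubly augmented.
(Equivalently, a compound doubly augmented fourth: a doubly augmented fourth plus an octave.)

AA11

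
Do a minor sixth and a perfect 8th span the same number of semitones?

A minor sixth spans 8 semitones; a perfect octave spans 12 semitones. They differ by 4.

No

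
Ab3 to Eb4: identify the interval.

A to E spans five letter names (A-B-C-D-E): a fifth.
The perfect fifth spans 7 semitones, and Ab3 to Eb4 is exactly 7 semitones — so this is a perfect fifth.

perfect 5th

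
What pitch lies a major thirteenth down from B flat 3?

D flat 2

Six letters down from B (plus an octave) reaches D.
A major thirteenth spans 21 semitones, so from Bb3 the target pitch is Db2.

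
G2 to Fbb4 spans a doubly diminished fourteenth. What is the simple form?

doubly diminished 7th

Subtracting seven from the interval number removes an octave: 14 − 7 = 7.
So a doubly diminished fourteenth is an octave plus a doubly diminished seventh. The quality is unchanged.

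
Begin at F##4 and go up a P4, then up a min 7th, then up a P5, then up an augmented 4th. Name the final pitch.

A perfect fourth up from F##4 is B#4.
B#4 up a minor seventh → A#5 (10 semitones).
A#5 up a perfect fifth → E#6 (7 semitones).
Up an augmented fourth from E#6: A##6 (6 semitones up).

A##6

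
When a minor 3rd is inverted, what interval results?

M6

Inverted interval numbers add to nine, so a third pairs with a sixth (3 + 6 = 9).
Quality inverts too: minor becomes major. That makes the inversion a major sixth.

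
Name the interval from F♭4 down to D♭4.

Descending from Fb4 to Db4 is the same interval as ascending Db4 to Fb4.
D to F spans three letter names (D-E-F): a third.
A major third would be 4 semitones, but Db4 to Fb4 is 3 — one semitone narrower, making it a minor third.

minor third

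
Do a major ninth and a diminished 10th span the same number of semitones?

Yes

A major ninth = 14 semitones = a diminished tenth; enharmonically equal.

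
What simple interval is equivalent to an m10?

m3

Take out an octave (7 from the number): 10 − 7 = 3.
Quality carries through unchanged, so the simple form is a minor third.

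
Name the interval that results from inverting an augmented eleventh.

First reduce the compound augmented eleventh to its simple form, an augmented fourth.
Interval numbers invert to sum to nine: 4 + 5 = 9, so a fourth inverts to a fifth.
Quality inverts too: augmented becomes diminished. That makes the inversion a diminished fifth.

diminished 5th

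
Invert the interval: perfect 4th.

Inverted interval numbers add to nine, so a fourth pairs with a fifth (4 + 5 = 9).
Quality inverts too: perfect stays perfect. That makes the inversion a perfect fifth.

perfect 5th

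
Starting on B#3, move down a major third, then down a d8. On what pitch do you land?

G##2

A major third down from B#3 is G#3.
G#3 down a diminished octave → G##2 (11 semitones).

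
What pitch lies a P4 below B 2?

The fourth takes the letter from B down to F.
Moving 5 semitones down from B2 (the size of a perfect fourth) reaches F#2.

F-sharp 2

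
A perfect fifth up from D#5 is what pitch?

A#5

The fifth takes the letter from D up to A.
A perfect fifth is 7 semitones; 7 semitones up from D#5 gives A#5.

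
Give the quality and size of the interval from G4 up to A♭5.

m9

G to A spans two letter names (G-A), plus an octave — that makes it a ninth of some quality.
At 13 semitones, G4→Ab5 falls one short of a major ninth: minor.
(Equivalently, a compound minor second: a minor second plus an octave.)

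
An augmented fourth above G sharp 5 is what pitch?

The fourth takes the letter from G up to C.
Moving 6 semitones up from G#5 (the size of an augmented fourth) reaches C##6.

C double-sharp 6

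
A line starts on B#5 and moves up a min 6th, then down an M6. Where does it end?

B#5 up a minor sixth → G#6 (8 semitones).
A major sixth down from G#6 is B5.

B5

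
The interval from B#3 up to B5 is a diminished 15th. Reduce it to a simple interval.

Subtracting seven from the interval number removes an octave: 15 − 7 = 8.
That makes a diminished fifteenth a compound diminished octave — an octave plus a diminished octave.

diminished 8th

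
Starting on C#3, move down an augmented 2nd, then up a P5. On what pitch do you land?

C#3 down an augmented second → Bb2 (3 semitones).
Up a perfect fifth from Bb2: F3 (7 semitones up).

F3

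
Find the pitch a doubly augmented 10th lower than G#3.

Ebb2

Three letters down from G (plus an octave) reaches E.
A doubly augmented tenth is 18 semitones; 18 semitones down from G#3 gives Ebb2.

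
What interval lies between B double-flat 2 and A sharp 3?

B to A spans seven letter names (B-C-D-E-F-G-A), so the interval is some kind of seventh.
Bbb2 to A#3 spans 13 semitones — two semitones wider than the major seventh (11) — giving a doubly augmented seventh.

doubly augmented 7th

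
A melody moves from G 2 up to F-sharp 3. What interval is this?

major seventh

G to F spans seven letter names (G-A-B-C-D-E-F): a seventh.
Counting semitones, G2→F#3 is 11, which is the major seventh.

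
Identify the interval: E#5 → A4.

augmented fifth

Descending from E#5 to A4 is the same interval as ascending A4 to E#5.
A to E spans five letter names (A-B-C-D-E), so the interval is some kind of fifth.
The perfect fifth is 7 semitones; here we have 8, one semitone wider: augmented.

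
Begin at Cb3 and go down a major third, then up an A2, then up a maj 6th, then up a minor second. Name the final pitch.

Ab3

A major third down from Cb3 is Abb2.
Up an augmented second from Abb2: Bb2 (3 semitones up).
Up a major sixth from Bb2: G3 (9 semitones up).
Up a minor second from G3: Ab3 (1 semitone up).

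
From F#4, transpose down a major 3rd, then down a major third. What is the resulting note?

A major third down from F#4 is D4.
D4 down a major third → Bb3 (4 semitones).

Bb3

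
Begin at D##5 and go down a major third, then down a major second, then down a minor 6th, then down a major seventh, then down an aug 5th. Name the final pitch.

Down a major third from D##5: B#4 (4 semitones down).
B#4 down a major second → A#4 (2 semitones).
A minor sixth down from A#4 is C##4.
A major seventh down from C##4 is D#3.
Down an augmented fifth from D#3: G2 (8 semitones down).

G2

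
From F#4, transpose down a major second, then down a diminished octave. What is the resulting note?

E#3

F#4 down a major second → E4 (2 semitones).
A diminished octave down from E4 is E#3.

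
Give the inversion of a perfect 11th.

First reduce the compound perfect eleventh to its simple form, a perfect fourth.
Inverted interval numbers add to nine, so a fourth pairs with a fifth (4 + 5 = 9).
And perfect stays perfect under inversion, so we get a perfect fifth.

perfect 5th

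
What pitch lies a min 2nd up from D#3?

Counting two letter names up from D lands on E.
A minor second is 1 semitone; 1 semitone up from D#3 gives E3.

E3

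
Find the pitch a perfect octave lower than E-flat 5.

For an octave the letter name doesn't change: still E, an octave down.
A perfect octave is 12 semitones; 12 semitones down from Eb5 gives Eb4.

E-flat 4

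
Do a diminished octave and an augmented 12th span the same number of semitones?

No

11 semitones (diminished octave) vs 20 semitones (augmented twelfth): not equal.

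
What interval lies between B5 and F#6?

B to F spans five letter names (B-C-D-E-F), so the interval is some kind of fifth.
B5 to F#6 is 7 semitones, matching the perfect fifth exactly, so the quality is perfect.

perfect fifth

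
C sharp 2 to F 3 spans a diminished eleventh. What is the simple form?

diminished fourth

Each octave removed subtracts seven from the number: 11 − 7 = 4.
That makes a diminished eleventh a compound diminished fourth — an octave plus a diminished fourth.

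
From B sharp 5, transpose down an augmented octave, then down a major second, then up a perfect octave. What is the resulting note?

A 5

B#5 down an augmented octave → B4 (13 semitones).
B4 down a major second → A4 (2 semitones).
Up a perfect octave from A4: A5 (12 semitones up).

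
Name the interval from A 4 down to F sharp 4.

Descending from A4 to F#4 is the same interval as ascending F#4 to A4.
F to A spans three letter names (F-G-A): a third.
F#4 to A4 is 3 semitones, a half step short of the major third (4), so this is minor.

minor 3rd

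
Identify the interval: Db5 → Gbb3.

A12

Descending from Db5 to Gbb3 is the same interval as ascending Gbb3 to Db5.
G to D spans five letter names (G-A-B-C-D), plus an octave: a twelfth.
A perfect twelfth would be 19 semitones; Gbb3 to Db5 is 20, one semitone wider, so the interval is augmented.
(Equivalently, a compound augmented fifth: an augmented fifth plus an octave.)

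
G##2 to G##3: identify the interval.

perfect 8th

G to G is the same letter name, plus an octave: an octave.
Counting semitones, G##2→G##3 is 12, which is the perfect octave.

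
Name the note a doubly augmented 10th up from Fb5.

A#6

The tenth's letter: F up three letter names plus an octave → A.
A doubly augmented tenth spans 18 semitones, so from Fb5 the target pitch is A#6.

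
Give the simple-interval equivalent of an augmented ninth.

Take out an octave (7 from the number): 9 − 7 = 2.
That makes an augmented ninth a compound augmented second — an octave plus an augmented second.

augmented second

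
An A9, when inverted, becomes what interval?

First reduce the compound augmented ninth to its simple form, an augmented second.
Interval numbers invert to sum to nine: 2 + 7 = 9, so a second inverts to a seventh.
And augmented becomes diminished under inversion, so we get a diminished seventh.

d7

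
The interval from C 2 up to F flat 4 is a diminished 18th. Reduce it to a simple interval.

Each octave removed subtracts seven from the number: 18 − 14 = 4.
So a diminished eighteenth is 2 octaves plus a diminished fourth. The quality is unchanged.

d4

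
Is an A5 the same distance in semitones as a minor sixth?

Yes

An augmented fifth = 8 semitones = a minor sixth; enharmonically equal.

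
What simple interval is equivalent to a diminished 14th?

Subtracting seven from the interval number removes an octave: 14 − 7 = 7.
So a diminished fourteenth is an octave plus a diminished seventh. The quality is unchanged.

d7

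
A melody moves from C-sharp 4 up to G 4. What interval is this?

diminished fifth

C to G spans five letter names (C-D-E-F-G) — that makes it a fifth of some quality.
The perfect fifth is 7 semitones; here we have 6, one semitone narrower: diminished.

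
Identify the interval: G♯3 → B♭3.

diminished third

G to B spans three letter names (G-A-B): a third.
The major third is 4 semitones; here we have 2, two semitones narrower: diminished.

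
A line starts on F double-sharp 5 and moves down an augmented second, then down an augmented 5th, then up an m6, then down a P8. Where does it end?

F flat 4

An augmented second down from F##5 is E5.
E5 down an augmented fifth → Ab4 (8 semitones).
Ab4 up a minor sixth → Fb5 (8 semitones).
Down a perfect octave from Fb5: Fb4 (12 semitones down).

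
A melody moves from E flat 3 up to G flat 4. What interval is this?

E to G spans three letter names (E-F-G), plus an octave, so the interval is some kind of tenth.
A major tenth would be 16 semitones, but Eb3 to Gb4 is 15 — one semitone narrower, making it a minor tenth.
(Equivalently, a compound minor third: a minor third plus an octave.)

minor tenth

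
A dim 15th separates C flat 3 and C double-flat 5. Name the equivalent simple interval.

Each octave removed subtracts seven from the number: 15 − 7 = 8.
That makes a diminished fifteenth a compound diminished octave — an octave plus a diminished octave.

diminished 8th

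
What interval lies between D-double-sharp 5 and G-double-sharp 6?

D to G spans four letter names (D-E-F-G), plus an octave: an eleventh.
Counting semitones, D##5→G##6 is 17, which is the perfect eleventh.
(Equivalently, a compound perfect fourth: a perfect fourth plus an octave.)

P11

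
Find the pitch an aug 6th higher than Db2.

B2

The sixth takes the letter from D up to B.
An augmented sixth is 10 semitones; 10 semitones up from Db2 gives B2.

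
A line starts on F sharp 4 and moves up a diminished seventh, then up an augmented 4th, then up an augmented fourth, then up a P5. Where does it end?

F#4 up a diminished seventh → Eb5 (9 semitones).
Eb5 up an augmented fourth → A5 (6 semitones).
A5 up an augmented fourth → D#6 (6 semitones).
A perfect fifth up from D#6 is A#6.

A sharp 6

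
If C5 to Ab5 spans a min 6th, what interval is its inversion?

major 3rd

Inverted interval numbers add to nine, so a sixth pairs with a third (6 + 3 = 9).
The quality also flips — minor becomes major — giving a major third.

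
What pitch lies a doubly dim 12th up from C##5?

G6

Five letters up from C (plus an octave) reaches G.
A doubly diminished twelfth spans 17 semitones, so from C##5 the target pitch is G6.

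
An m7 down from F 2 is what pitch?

The seventh takes the letter from F down to G.
A minor seventh spans 10 semitones, so from F2 the target pitch is G1.

G 1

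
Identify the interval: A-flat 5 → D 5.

Descending from Ab5 to D5 is the same interval as ascending D5 to Ab5.
D to A spans five letter names (D-E-F-G-A), so the interval is some kind of fifth.
A perfect fifth would be 7 semitones; D5 to Ab5 is 6, one semitone narrower, so the interval is diminished.

diminished 5th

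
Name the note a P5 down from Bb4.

Eb4

Five letter names down from B: E.
Moving 7 semitones down from Bb4 (the size of a perfect fifth) reaches Eb4.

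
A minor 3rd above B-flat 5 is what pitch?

D-flat 6

Counting three letter names up from B lands on D.
A minor third spans 3 semitones, so from Bb5 the target pitch is Db6.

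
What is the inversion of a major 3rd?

The rule of nine gives the new number: 9 − 3 = 6, so a third becomes a sixth.
And major becomes minor under inversion, so we get a minor sixth.

minor sixth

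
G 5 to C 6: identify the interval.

perfect fourth

G to C spans four letter names (G-A-B-C), so the interval is some kind of fourth.
Counting semitones, G5→C6 is 5, which is the perfect fourth.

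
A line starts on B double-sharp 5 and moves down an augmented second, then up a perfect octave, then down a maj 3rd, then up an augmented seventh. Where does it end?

B##5 down an augmented second → A#5 (3 semitones).
A#5 up a perfect octave → A#6 (12 semitones).
A#6 down a major third → F#6 (4 semitones).
F#6 up an augmented seventh → E##7 (12 semitones).

E double-sharp 7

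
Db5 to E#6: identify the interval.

doubly augmented ninth

D to E spans two letter names (D-E), plus an octave: a ninth.
Db5 to E#6 spans 16 semitones — two semitones wider than the major ninth (14) — giving a doubly augmented ninth.
(Equivalently, a compound doubly augmented second: a doubly augmented second plus an octave.)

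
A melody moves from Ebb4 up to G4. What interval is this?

E to G spans three letter names (E-F-G): a third.
Ebb4 to G4 spans 5 semitones — one semitone wider than the major third (4) — giving an augmented third.

augmented third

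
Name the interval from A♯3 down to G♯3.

Descending from A#3 to G#3 is the same interval as ascending G#3 to A#3.
G to A spans two letter names (G-A), so the interval is some kind of second.
G#3 to A#3 is 2 semitones, matching the major second exactly, so the quality is major.

major second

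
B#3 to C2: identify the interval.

Descending from B#3 to C2 is the same interval as ascending C2 to B#3.
C to B spans seven letter names (C-D-E-F-G-A-B), plus an octave, so the interval is some kind of fourteenth.
C2 to B#3 spans 24 semitones — one semitone wider than the major fourteenth (23) — giving an augmented fourteenth.
(Equivalently, a compound augmented seventh: an augmented seventh plus an octave.)

augmented fourteenth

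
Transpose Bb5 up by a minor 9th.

Two letters up from B (plus an octave) reaches C.
A minor ninth spans 13 semitones, so from Bb5 the target pitch is Cb7.

Cb7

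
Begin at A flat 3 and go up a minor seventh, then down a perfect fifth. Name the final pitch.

Up a minor seventh from Ab3: Gb4 (10 semitones up).
A perfect fifth down from Gb4 is Cb4.

C flat 4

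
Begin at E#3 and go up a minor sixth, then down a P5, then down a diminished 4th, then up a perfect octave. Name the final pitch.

C##4

A minor sixth up from E#3 is C#4.
A perfect fifth down from C#4 is F#3.
F#3 down a diminished fourth → C##3 (4 semitones).
C##3 up a perfect octave → C##4 (12 semitones).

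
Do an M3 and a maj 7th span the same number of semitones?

A major third is 4 semitones but a major seventh is 11 semitones — different sizes.

No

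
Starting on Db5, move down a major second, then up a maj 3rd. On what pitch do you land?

Eb5

A major second down from Db5 is Cb5.
A major third up from Cb5 is Eb5.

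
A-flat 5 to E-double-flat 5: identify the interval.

augmented fourth

Descending from Ab5 to Ebb5 is the same interval as ascending Ebb5 to Ab5.
E to A spans four letter names (E-F-G-A), so the interval is some kind of fourth.
Ebb5 to Ab5 spans 6 semitones — one semitone wider than the perfect fourth (5) — giving an augmented fourth.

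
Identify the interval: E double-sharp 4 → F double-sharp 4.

E to F spans two letter names (E-F) — that makes it a second of some quality.
E##4 to F##4 is 1 semitone, a half step short of the major second (2), so this is minor.

minor second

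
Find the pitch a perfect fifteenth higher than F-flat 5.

For a fifteenth the letter name doesn't change: still F, two octaves up.
Moving 24 semitones up from Fb5 (the size of a perfect fifteenth) reaches Fb7.

F-flat 7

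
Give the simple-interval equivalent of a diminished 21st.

diminished 7th

Subtracting seven from the interval number removes an octave: 21 − 14 = 7.
That makes a diminished twenty-first a compound diminished seventh — 2 octaves plus a diminished seventh.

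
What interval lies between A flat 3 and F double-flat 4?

diminished 6th

A to F spans six letter names (A-B-C-D-E-F): a sixth.
A major sixth would be 9 semitones; Ab3 to Fbb4 is 7, two semitones narrower, so the interval is diminished.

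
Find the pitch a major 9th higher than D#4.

E#5

Counting two letter names plus an octave up from D lands on E.
A major ninth spans 14 semitones, so from D#4 the target pitch is E#5.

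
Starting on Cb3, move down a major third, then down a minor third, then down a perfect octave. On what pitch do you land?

Cb3 down a major third → Abb2 (4 semitones).
Down a minor third from Abb2: Fb2 (3 semitones down).
A perfect octave down from Fb2 is Fb1.

Fb1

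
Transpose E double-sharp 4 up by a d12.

Counting five letter names plus an octave up from E lands on B.
Moving 18 semitones up from E##4 (the size of a diminished twelfth) reaches B#5.

B sharp 5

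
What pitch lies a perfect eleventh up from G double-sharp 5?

Counting four letter names plus an octave up from G lands on C.
A perfect eleventh is 17 semitones; 17 semitones up from G##5 gives C##7.

C double-sharp 7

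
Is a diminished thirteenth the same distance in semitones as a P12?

A diminished thirteenth = 19 semitones = a perfect twelfth; enharmonically equal.

Yes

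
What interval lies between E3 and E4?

P8

E to E is the same letter name, plus an octave, so the interval is some kind of octave.
Counting semitones, E3→E4 is 12, which is the perfect octave.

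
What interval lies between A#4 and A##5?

A to A is the same letter name, plus an octave: an octave.
The perfect octave is 12 semitones; here we have 13, one semitone wider: augmented.

A8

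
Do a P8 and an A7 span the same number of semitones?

A perfect octave = 12 semitones = an augmented seventh; enharmonically equal.

Yes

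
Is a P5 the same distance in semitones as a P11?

No

A perfect fifth spans 7 semitones; a perfect eleventh spans 17 semitones. They differ by 10.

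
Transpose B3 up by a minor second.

Two letter names up from B: C.
Moving 1 semitone up from B3 (the size of a minor second) reaches C4.

C4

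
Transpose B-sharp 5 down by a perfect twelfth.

Counting five letter names plus an octave down from B lands on E.
Moving 19 semitones down from B#5 (the size of a perfect twelfth) reaches E#4.

E-sharp 4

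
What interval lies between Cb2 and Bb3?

C to B spans seven letter names (C-D-E-F-G-A-B), plus an octave: a fourteenth.
Counting semitones, Cb2→Bb3 is 23, which is the major fourteenth.
(Equivalently, a compound major seventh: a major seventh plus an octave.)

major fourteenth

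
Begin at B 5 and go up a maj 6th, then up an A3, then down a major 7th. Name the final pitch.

C double-sharp 6

B5 up a major sixth → G#6 (9 semitones).
An augmented third up from G#6 is B##6.
B##6 down a major seventh → C##6 (11 semitones).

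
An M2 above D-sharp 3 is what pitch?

Counting two letter names up from D lands on E.
Moving 2 semitones up from D#3 (the size of a major second) reaches E#3.

E-sharp 3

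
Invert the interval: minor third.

Interval numbers invert to sum to nine: 3 + 6 = 9, so a third inverts to a sixth.
Quality inverts too: minor becomes major. That makes the inversion a major sixth.

major sixth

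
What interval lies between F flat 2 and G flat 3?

major 9th

F to G spans two letter names (F-G), plus an octave: a ninth.
Fb2 to Gb3 is 14 semitones, matching the major ninth exactly, so the quality is major.
(Equivalently, a compound major second: a major second plus an octave.)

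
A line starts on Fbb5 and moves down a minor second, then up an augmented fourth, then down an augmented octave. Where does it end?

Abb4

A minor second down from Fbb5 is Ebb5.
Up an augmented fourth from Ebb5: Ab5 (6 semitones up).
An augmented octave down from Ab5 is Abb4.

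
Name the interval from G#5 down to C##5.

diminished 5th

Descending from G#5 to C##5 is the same interval as ascending C##5 to G#5.
C to G spans five letter names (C-D-E-F-G): a fifth.
C##5 to G#5 spans 6 semitones — one semitone narrower than the perfect fifth (7) — giving a diminished fifth.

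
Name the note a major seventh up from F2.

E3

Counting seven letter names up from F lands on E.
A major seventh is 11 semitones; 11 semitones up from F2 gives E3.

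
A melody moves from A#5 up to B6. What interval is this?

A to B spans two letter names (A-B), plus an octave: a ninth.
At 13 semitones, A#5→B6 falls one short of a major ninth: minor.
(Equivalently, a compound minor second: a minor second plus an octave.)

minor 9th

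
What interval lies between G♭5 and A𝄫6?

G to A spans two letter names (G-A), plus an octave: a ninth.
Gb5 to Abb6 is 13 semitones, a half step short of the major ninth (14), so this is minor.
(Equivalently, a compound minor second: a minor second plus an octave.)

minor 9th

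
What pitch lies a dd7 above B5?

The seventh takes the letter from B up to A.
Moving 8 semitones up from B5 (the size of a doubly diminished seventh) reaches Abb6.

Abb6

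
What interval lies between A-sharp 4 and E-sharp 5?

perfect 5th

A to E spans five letter names (A-B-C-D-E): a fifth.
The perfect fifth spans 7 semitones, and A#4 to E#5 is exactly 7 semitones — so this is a perfect fifth.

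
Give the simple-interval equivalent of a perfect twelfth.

P5

Subtracting seven from the interval number removes an octave: 12 − 7 = 5.
So a perfect twelfth is an octave plus a perfect fifth. The quality is unchanged.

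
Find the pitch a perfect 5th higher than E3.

B3

The fifth takes the letter from E up to B.
A perfect fifth is 7 semitones; 7 semitones up from E3 gives B3.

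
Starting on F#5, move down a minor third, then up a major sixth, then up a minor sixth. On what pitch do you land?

F#5 down a minor third → D#5 (3 semitones).
A major sixth up from D#5 is B#5.
A minor sixth up from B#5 is G#6.

G#6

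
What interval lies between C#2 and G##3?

augmented 12th

C to G spans five letter names (C-D-E-F-G), plus an octave, so the interval is some kind of twelfth.
A perfect twelfth would be 19 semitones; C#2 to G##3 is 20, one semitone wider, so the interval is augmented.
(Equivalently, a compound augmented fifth: an augmented fifth plus an octave.)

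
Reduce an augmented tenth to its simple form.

augmented third

Take out an octave (7 from the number): 10 − 7 = 3.
Quality carries through unchanged, so the simple form is an augmented third.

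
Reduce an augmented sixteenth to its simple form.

A2

Each octave removed subtracts seven from the number: 16 − 14 = 2.
Quality carries through unchanged, so the simple form is an augmented second.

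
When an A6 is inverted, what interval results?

Interval numbers invert to sum to nine: 6 + 3 = 9, so a sixth inverts to a third.
And augmented becomes diminished under inversion, so we get a diminished third.

diminished 3rd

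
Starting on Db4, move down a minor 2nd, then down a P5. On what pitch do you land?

F3

A minor second down from Db4 is C4.
C4 down a perfect fifth → F3 (7 semitones).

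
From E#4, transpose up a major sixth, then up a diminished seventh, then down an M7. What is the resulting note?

C5

Up a major sixth from E#4: C##5 (9 semitones up).
Up a diminished seventh from C##5: B5 (9 semitones up).
A major seventh down from B5 is C5.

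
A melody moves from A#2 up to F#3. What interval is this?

A to F spans six letter names (A-B-C-D-E-F): a sixth.
A major sixth would be 9 semitones, but A#2 to F#3 is 8 — one semitone narrower, making it a minor sixth.

minor sixth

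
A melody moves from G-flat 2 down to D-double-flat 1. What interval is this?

augmented eleventh

Descending from Gb2 to Dbb1 is the same interval as ascending Dbb1 to Gb2.
D to G spans four letter names (D-E-F-G), plus an octave: an eleventh.
The perfect eleventh is 17 semitones; here we have 18, one semitone wider: augmented.
(Equivalently, a compound augmented fourth: an augmented fourth plus an octave.)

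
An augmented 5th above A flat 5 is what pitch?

E 6

Five letter names up from A: E.
An augmented fifth spans 8 semitones, so from Ab5 the target pitch is E6.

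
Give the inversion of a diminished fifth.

Inverted interval numbers add to nine, so a fifth pairs with a fourth (5 + 4 = 9).
And diminished becomes augmented under inversion, so we get an augmented fourth.

A4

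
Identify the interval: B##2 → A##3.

minor 7th

B to A spans seven letter names (B-C-D-E-F-G-A), so the interval is some kind of seventh.
B##2 to A##3 is 10 semitones, a half step short of the major seventh (11), so this is minor.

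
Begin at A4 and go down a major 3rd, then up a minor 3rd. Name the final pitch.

Ab4

Down a major third from A4: F4 (4 semitones down).
Up a minor third from F4: Ab4 (3 semitones up).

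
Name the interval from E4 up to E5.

perfect octave

E to E is the same letter name, plus an octave, so the interval is some kind of octave.
Counting semitones, E4→E5 is 12, which is the perfect octave.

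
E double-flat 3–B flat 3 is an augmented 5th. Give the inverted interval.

Interval numbers invert to sum to nine: 5 + 4 = 9, so a fifth inverts to a fourth.
And augmented becomes diminished under inversion, so we get a diminished fourth.

diminished fourth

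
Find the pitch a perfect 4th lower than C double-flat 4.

The fourth takes the letter from C down to G.
Moving 5 semitones down from Cbb4 (the size of a perfect fourth) reaches Gbb3.

G double-flat 3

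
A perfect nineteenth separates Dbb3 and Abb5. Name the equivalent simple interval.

perfect fifth

Take out 2 octaves (14 from the number): 19 − 14 = 5.
Quality carries through unchanged, so the simple form is a perfect fifth.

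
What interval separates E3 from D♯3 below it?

m2

Descending from E3 to D#3 is the same interval as ascending D#3 to E3.
D to E spans two letter names (D-E) — that makes it a second of some quality.
At 1 semitone, D#3→E3 falls one short of a major second: minor.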